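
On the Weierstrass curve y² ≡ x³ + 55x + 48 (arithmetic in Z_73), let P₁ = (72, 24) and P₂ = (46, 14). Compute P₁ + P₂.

(64, 24)

(72, 24) + (46, 14). λ = (14 - 24)/(46 - 72) ≡ 63/47 mod 73. 47⁻¹ ≡ 14 (mod 73), so λ ≡ 6.
  x = λ² - 72 - 46 = 36 - 118 ≡ 64; y = λ·(72 - 64) - 24 ≡ 24. → (64, 24)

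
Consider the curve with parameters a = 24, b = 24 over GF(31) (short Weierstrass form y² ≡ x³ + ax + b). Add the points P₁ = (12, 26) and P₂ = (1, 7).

(12, 26) + (1, 7). λ = (7 - 26)/(1 - 12) ≡ 12/20 mod 31. 20⁻¹ ≡ 14 (mod 31), so λ ≡ 13.
  x = λ² - 12 - 1 = 169 - 13 ≡ 1; y = λ·(12 - 1) - 26 ≡ 24. → (1, 24)

(1, 24)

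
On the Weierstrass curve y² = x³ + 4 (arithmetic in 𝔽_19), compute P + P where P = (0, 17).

(0, 2)

tangent at (0, 17): λ = (3·0² + 0)/(2·17) ≡ 0/15. 15⁻¹ ≡ 14 (mod 19) since 15·14 = 210 ≡ 1, so λ ≡ 0·14 ≡ 0.
  x = λ² - 0 - 0 = 0 - 0 ≡ 0; y = λ·(0 - 0) - 17 ≡ 2. → (0, 2)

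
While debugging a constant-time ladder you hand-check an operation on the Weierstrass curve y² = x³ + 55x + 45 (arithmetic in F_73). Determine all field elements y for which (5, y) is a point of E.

x³ + 55x + 45 = 445 ≡ 7 (mod 73).
7 is a non-residue mod 73; no y exists.

none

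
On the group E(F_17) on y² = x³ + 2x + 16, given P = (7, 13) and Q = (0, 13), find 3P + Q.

(16, 9)

First 3P:
Repeated addition: build up to 3P.
2P: tangent at (7, 13): λ = (3·7² + 2)/(2·13) ≡ 13/9. 9⁻¹ ≡ 2 (mod 17), so λ ≡ 13·2 ≡ 9.
  x = λ² - 7 - 7 = 81 - 14 ≡ 16; y = λ·(7 - 16) - 13 ≡ 8. → (16, 8)
3P: (16, 8) + (7, 13). λ = (13 - 8)/(7 - 16) ≡ 5/8 mod 17. 8⁻¹ ≡ 15 (mod 17), so λ ≡ 7.
  x = λ² - 16 - 7 = 49 - 23 ≡ 9; y = λ·(16 - 9) - 8 ≡ 7. → (9, 7)
3P = (9, 7).
Finally 3P + Q:
(9, 7) + (0, 13). λ = (13 - 7)/(0 - 9) ≡ 6/8 mod 17. 8⁻¹ ≡ 15 (mod 17), so λ ≡ 5.
  x = λ² - 9 - 0 = 25 - 9 ≡ 16; y = λ·(9 - 16) - 7 ≡ 9. → (16, 9)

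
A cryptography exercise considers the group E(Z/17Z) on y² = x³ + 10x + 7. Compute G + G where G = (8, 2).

tangent at (8, 2): λ = (3·8² + 10)/(2·2) ≡ 15/4. 4⁻¹ ≡ 13 (mod 17), so λ ≡ 15·13 ≡ 8.
  x = λ² - 8 - 8 = 64 - 16 ≡ 14; y = λ·(8 - 14) - 2 ≡ 1. → (14, 1)

(14, 1)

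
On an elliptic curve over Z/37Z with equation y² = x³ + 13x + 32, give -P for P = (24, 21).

(24, 16)

-(24, 21) = (24, -21 mod 37) = (24, 16).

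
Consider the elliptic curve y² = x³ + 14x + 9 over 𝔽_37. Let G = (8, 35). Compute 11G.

(3, 2)

Repeated addition: build up to 11G.
2G: tangent at (8, 35): λ = (3·8² + 14)/(2·35) ≡ 21/33. 33⁻¹ ≡ 9 (mod 37), so λ ≡ 21·9 ≡ 4.
  x = λ² - 8 - 8 = 16 - 16 ≡ 0; y = λ·(8 - 0) - 35 ≡ 34. → (0, 34)
3G: (0, 34) + (8, 35). λ = (35 - 34)/(8 - 0) ≡ 1/8 mod 37. 8⁻¹ ≡ 14 (mod 37) since 8·14 = 112 ≡ 1, so λ ≡ 14.
  x = λ² - 0 - 8 = 196 - 8 ≡ 3; y = λ·(0 - 3) - 34 ≡ 35. → (3, 35)
4G: (3, 35) + (8, 35). λ = (35 - 35)/(8 - 3) ≡ 0/5 mod 37. 5⁻¹ ≡ 15 (mod 37), so λ ≡ 0.
  x = λ² - 3 - 8 = 0 - 11 ≡ 26; y = λ·(3 - 26) - 35 ≡ 2. → (26, 2)
5G: (26, 2) + (8, 35). λ = (35 - 2)/(8 - 26) ≡ 33/19 mod 37. 19⁻¹ ≡ 2 (mod 37), so λ ≡ 29.
  x = λ² - 26 - 8 = 841 - 34 ≡ 30; y = λ·(26 - 30) - 2 ≡ 30. → (30, 30)
6G: (30, 30) + (8, 35). λ = (35 - 30)/(8 - 30) ≡ 5/15 mod 37. 15⁻¹ ≡ 5 (mod 37), so λ ≡ 25.
  x = λ² - 30 - 8 = 625 - 38 ≡ 32; y = λ·(30 - 32) - 30 ≡ 31. → (32, 31)
7G: (32, 31) + (8, 35). λ = (35 - 31)/(8 - 32) ≡ 4/13 mod 37. 13⁻¹ ≡ 20 (mod 37), so λ ≡ 6.
  x = λ² - 32 - 8 = 36 - 40 ≡ 33; y = λ·(32 - 33) - 31 ≡ 0. → (33, 0)
8G: (33, 0) + (8, 35). λ = (35 - 0)/(8 - 33) ≡ 35/12 mod 37. 12⁻¹ ≡ 34 (mod 37), so λ ≡ 6.
  x = λ² - 33 - 8 = 36 - 41 ≡ 32; y = λ·(33 - 32) - 0 ≡ 6. → (32, 6)
9G: (32, 6) + (8, 35). λ = (35 - 6)/(8 - 32) ≡ 29/13 mod 37. 13⁻¹ ≡ 20 (mod 37), so λ ≡ 25.
  x = λ² - 32 - 8 = 625 - 40 ≡ 30; y = λ·(32 - 30) - 6 ≡ 7. → (30, 7)
10G: (30, 7) + (8, 35). λ = (35 - 7)/(8 - 30) ≡ 28/15 mod 37. 15⁻¹ ≡ 5 (mod 37), so λ ≡ 29.
  x = λ² - 30 - 8 = 841 - 38 ≡ 26; y = λ·(30 - 26) - 7 ≡ 35. → (26, 35)
11G: (26, 35) + (8, 35). λ = (35 - 35)/(8 - 26) ≡ 0/19 mod 37. 19⁻¹ ≡ 2 (mod 37) since 19·2 = 38 ≡ 1, so λ ≡ 0.
  x = λ² - 26 - 8 = 0 - 34 ≡ 3; y = λ·(26 - 3) - 35 ≡ 2. → (3, 2)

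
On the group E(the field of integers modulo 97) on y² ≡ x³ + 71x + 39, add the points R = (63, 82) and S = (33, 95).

(63, 82) + (33, 95). λ = (95 - 82)/(33 - 63) ≡ 13/67 mod 97. 67⁻¹ ≡ 42 (mod 97), so λ ≡ 61.
  x = λ² - 63 - 33 = 3721 - 96 ≡ 36; y = λ·(63 - 36) - 82 ≡ 13. → (36, 13)

(36, 13)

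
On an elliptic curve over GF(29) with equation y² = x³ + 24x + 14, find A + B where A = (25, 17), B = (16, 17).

(25, 17) + (16, 17). λ = (17 - 17)/(16 - 25) ≡ 0/20 mod 29. 20⁻¹ ≡ 16 (mod 29), so λ ≡ 0.
  x = λ² - 25 - 16 = 0 - 41 ≡ 17; y = λ·(25 - 17) - 17 ≡ 12. → (17, 12)

(17, 12)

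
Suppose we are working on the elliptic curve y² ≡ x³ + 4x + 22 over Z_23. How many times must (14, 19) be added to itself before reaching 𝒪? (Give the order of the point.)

7

2P: tangent at (14, 19): λ = (3·14² + 4)/(2·19) ≡ 17/15. 15⁻¹ ≡ 20 (mod 23) since 15·20 = 300 ≡ 1, so λ ≡ 17·20 ≡ 18.
  x = λ² - 14 - 14 = 324 - 28 ≡ 20; y = λ·(14 - 20) - 19 ≡ 11. → (20, 11)
3P: (20, 11) + (14, 19). λ = (19 - 11)/(14 - 20) ≡ 8/17 mod 23. 17⁻¹ ≡ 19 (mod 23), so λ ≡ 14.
  x = λ² - 20 - 14 = 196 - 34 ≡ 1; y = λ·(20 - 1) - 11 ≡ 2. → (1, 2)
4P: (1, 2) + (14, 19). λ = (19 - 2)/(14 - 1) ≡ 17/13 mod 23. 13⁻¹ ≡ 16 (mod 23), so λ ≡ 19.
  x = λ² - 1 - 14 = 361 - 15 ≡ 1; y = λ·(1 - 1) - 2 ≡ 21. → (1, 21)
5P: (1, 21) + (14, 19). λ = (19 - 21)/(14 - 1) ≡ 21/13 mod 23. 13⁻¹ ≡ 16 (mod 23), so λ ≡ 14.
  x = λ² - 1 - 14 = 196 - 15 ≡ 20; y = λ·(1 - 20) - 21 ≡ 12. → (20, 12)
6P: (20, 12) + (14, 19). λ = (19 - 12)/(14 - 20) ≡ 7/17 mod 23. 17⁻¹ ≡ 19 (mod 23), so λ ≡ 18.
  x = λ² - 20 - 14 = 324 - 34 ≡ 14; y = λ·(20 - 14) - 12 ≡ 4. → (14, 4)
7P: (14, 4) + (14, 19): same x and y₁ ≡ -y₂, so the sum is 𝒪.
7P = 𝒪, so the order is 7.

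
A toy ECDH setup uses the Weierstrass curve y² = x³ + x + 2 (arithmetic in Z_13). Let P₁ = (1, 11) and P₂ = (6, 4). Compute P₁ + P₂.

(9, 8)

(1, 11) + (6, 4). λ = (4 - 11)/(6 - 1) ≡ 6/5 mod 13. 5⁻¹ ≡ 8 (mod 13), so λ ≡ 9.
  x = λ² - 1 - 6 = 81 - 7 ≡ 9; y = λ·(1 - 9) - 11 ≡ 8. → (9, 8)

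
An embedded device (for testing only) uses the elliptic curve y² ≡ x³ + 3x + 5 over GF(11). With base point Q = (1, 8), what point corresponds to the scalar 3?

Repeated addition: build up to 3Q.
2Q: tangent at (1, 8): λ = (3·1² + 3)/(2·8) ≡ 6/5. 5⁻¹ ≡ 9 (mod 11), so λ ≡ 6·9 ≡ 10.
  x = λ² - 1 - 1 = 100 - 2 ≡ 10; y = λ·(1 - 10) - 8 ≡ 1. → (10, 1)
3Q: (10, 1) + (1, 8). λ = (8 - 1)/(1 - 10) ≡ 7/2 mod 11. 2⁻¹ ≡ 6 (mod 11) since 2·6 = 12 ≡ 1, so λ ≡ 9.
  x = λ² - 10 - 1 = 81 - 11 ≡ 4; y = λ·(10 - 4) - 1 ≡ 9. → (4, 9)

(4, 9)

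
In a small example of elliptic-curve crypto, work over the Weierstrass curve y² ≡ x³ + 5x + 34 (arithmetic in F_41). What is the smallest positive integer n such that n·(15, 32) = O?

2P: tangent at (15, 32): λ = (3·15² + 5)/(2·32) ≡ 24/23. 23⁻¹ ≡ 25 (mod 41), so λ ≡ 24·25 ≡ 26.
  x = λ² - 15 - 15 = 676 - 30 ≡ 31; y = λ·(15 - 31) - 32 ≡ 3. → (31, 3)
3P: (31, 3) + (15, 32). λ = (32 - 3)/(15 - 31) ≡ 29/25 mod 41. 25⁻¹ ≡ 23 (mod 41), so λ ≡ 11.
  x = λ² - 31 - 15 = 121 - 46 ≡ 34; y = λ·(31 - 34) - 3 ≡ 5. → (34, 5)
4P: (34, 5) + (15, 32). λ = (32 - 5)/(15 - 34) ≡ 27/22 mod 41. 22⁻¹ ≡ 28 (mod 41) since 22·28 = 616 ≡ 1, so λ ≡ 18.
  x = λ² - 34 - 15 = 324 - 49 ≡ 29; y = λ·(34 - 29) - 5 ≡ 3. → (29, 3)
5P: (29, 3) + (15, 32). λ = (32 - 3)/(15 - 29) ≡ 29/27 mod 41. 27⁻¹ ≡ 38 (mod 41), so λ ≡ 36.
  x = λ² - 29 - 15 = 1296 - 44 ≡ 22; y = λ·(29 - 22) - 3 ≡ 3. → (22, 3)
6P: (22, 3) + (15, 32). λ = (32 - 3)/(15 - 22) ≡ 29/34 mod 41. 34⁻¹ ≡ 35 (mod 41) since 34·35 = 1190 ≡ 1, so λ ≡ 31.
  x = λ² - 22 - 15 = 961 - 37 ≡ 22; y = λ·(22 - 22) - 3 ≡ 38. → (22, 38)
7P: (22, 38) + (15, 32). λ = (32 - 38)/(15 - 22) ≡ 35/34 mod 41. 34⁻¹ ≡ 35 (mod 41), so λ ≡ 36.
  x = λ² - 22 - 15 = 1296 - 37 ≡ 29; y = λ·(22 - 29) - 38 ≡ 38. → (29, 38)
8P: (29, 38) + (15, 32). λ = (32 - 38)/(15 - 29) ≡ 35/27 mod 41. 27⁻¹ ≡ 38 (mod 41), so λ ≡ 18.
  x = λ² - 29 - 15 = 324 - 44 ≡ 34; y = λ·(29 - 34) - 38 ≡ 36. → (34, 36)
9P: (34, 36) + (15, 32). λ = (32 - 36)/(15 - 34) ≡ 37/22 mod 41. 22⁻¹ ≡ 28 (mod 41), so λ ≡ 11.
  x = λ² - 34 - 15 = 121 - 49 ≡ 31; y = λ·(34 - 31) - 36 ≡ 38. → (31, 38)
10P: (31, 38) + (15, 32). λ = (32 - 38)/(15 - 31) ≡ 35/25 mod 41. 25⁻¹ ≡ 23 (mod 41) since 25·23 = 575 ≡ 1, so λ ≡ 26.
  x = λ² - 31 - 15 = 676 - 46 ≡ 15; y = λ·(31 - 15) - 38 ≡ 9. → (15, 9)
11P: (15, 9) + (15, 32): same x and y₁ ≡ -y₂, so the sum is O.
11P = O, so the order is 11.

11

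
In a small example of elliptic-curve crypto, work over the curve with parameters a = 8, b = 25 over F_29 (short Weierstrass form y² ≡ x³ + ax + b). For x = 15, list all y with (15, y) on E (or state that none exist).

none

x³ + 8x + 25 = 3520 ≡ 11 (mod 29).
11 is a non-residue mod 29; no y exists.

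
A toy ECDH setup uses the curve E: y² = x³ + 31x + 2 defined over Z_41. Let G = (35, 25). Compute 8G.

Double-and-add on 8 = (1000)₂. Start with G = (35, 25) for the leading 1-bit.
double: tangent at (35, 25): λ = (3·35² + 31)/(2·25) ≡ 16/9. 9⁻¹ ≡ 32 (mod 41) since 9·32 = 288 ≡ 1, so λ ≡ 16·32 ≡ 20.
  x = λ² - 35 - 35 = 400 - 70 ≡ 2; y = λ·(35 - 2) - 25 ≡ 20. → (2, 20)
double: tangent at (2, 20): λ = (3·2² + 31)/(2·20) ≡ 2/40. 40⁻¹ ≡ 40 (mod 41), so λ ≡ 2·40 ≡ 39.
  x = λ² - 2 - 2 = 1521 - 4 ≡ 0; y = λ·(2 - 0) - 20 ≡ 17. → (0, 17)
double: tangent at (0, 17): λ = (3·0² + 31)/(2·17) ≡ 31/34. 34⁻¹ ≡ 35 (mod 41), so λ ≡ 31·35 ≡ 19.
  x = λ² - 0 - 0 = 361 - 0 ≡ 33; y = λ·(0 - 33) - 17 ≡ 12. → (33, 12)

(33, 12)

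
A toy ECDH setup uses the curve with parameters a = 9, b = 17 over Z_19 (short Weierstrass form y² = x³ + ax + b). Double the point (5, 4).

(10, 10)

tangent at (5, 4): λ = (3·5² + 9)/(2·4) ≡ 8/8. 8⁻¹ ≡ 12 (mod 19), so λ ≡ 8·12 ≡ 1.
  x = λ² - 5 - 5 = 1 - 10 ≡ 10; y = λ·(5 - 10) - 4 ≡ 10. → (10, 10)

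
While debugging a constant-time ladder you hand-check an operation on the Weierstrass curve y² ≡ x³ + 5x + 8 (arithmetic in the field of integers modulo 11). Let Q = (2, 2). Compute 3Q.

(6, 10)

Repeated addition: build up to 3Q.
2Q: tangent at (2, 2): λ = (3·2² + 5)/(2·2) ≡ 6/4. 4⁻¹ ≡ 3 (mod 11) since 4·3 = 12 ≡ 1, so λ ≡ 6·3 ≡ 7.
  x = λ² - 2 - 2 = 49 - 4 ≡ 1; y = λ·(2 - 1) - 2 ≡ 5. → (1, 5)
3Q: (1, 5) + (2, 2). λ = (2 - 5)/(2 - 1) ≡ 8/1 mod 11. 1⁻¹ ≡ 1 (mod 11), so λ ≡ 8.
  x = λ² - 1 - 2 = 64 - 3 ≡ 6; y = λ·(1 - 6) - 5 ≡ 10. → (6, 10)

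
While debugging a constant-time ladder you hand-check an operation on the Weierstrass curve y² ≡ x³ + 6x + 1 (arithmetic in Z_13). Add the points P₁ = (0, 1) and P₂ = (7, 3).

(0, 1) + (7, 3). λ = (3 - 1)/(7 - 0) ≡ 2/7 mod 13. 7⁻¹ ≡ 2 (mod 13), so λ ≡ 4.
  x = λ² - 0 - 7 = 16 - 7 ≡ 9; y = λ·(0 - 9) - 1 ≡ 2. → (9, 2)

(9, 2)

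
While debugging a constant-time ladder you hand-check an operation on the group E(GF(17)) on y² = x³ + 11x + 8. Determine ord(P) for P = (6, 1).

8

2P: tangent at (6, 1): λ = (3·6² + 11)/(2·1) ≡ 0/2. 2⁻¹ ≡ 9 (mod 17), so λ ≡ 0·9 ≡ 0.
  x = λ² - 6 - 6 = 0 - 12 ≡ 5; y = λ·(6 - 5) - 1 ≡ 16. → (5, 16)
3P: (5, 16) + (6, 1). λ = (1 - 16)/(6 - 5) ≡ 2/1 mod 17. 1⁻¹ ≡ 1 (mod 17), so λ ≡ 2.
  x = λ² - 5 - 6 = 4 - 11 ≡ 10; y = λ·(5 - 10) - 16 ≡ 8. → (10, 8)
4P: (10, 8) + (6, 1). λ = (1 - 8)/(6 - 10) ≡ 10/13 mod 17. 13⁻¹ ≡ 4 (mod 17), so λ ≡ 6.
  x = λ² - 10 - 6 = 36 - 16 ≡ 3; y = λ·(10 - 3) - 8 ≡ 0. → (3, 0)
5P: (3, 0) + (6, 1). λ = (1 - 0)/(6 - 3) ≡ 1/3 mod 17. 3⁻¹ ≡ 6 (mod 17) since 3·6 = 18 ≡ 1, so λ ≡ 6.
  x = λ² - 3 - 6 = 36 - 9 ≡ 10; y = λ·(3 - 10) - 0 ≡ 9. → (10, 9)
6P: (10, 9) + (6, 1). λ = (1 - 9)/(6 - 10) ≡ 9/13 mod 17. 13⁻¹ ≡ 4 (mod 17), so λ ≡ 2.
  x = λ² - 10 - 6 = 4 - 16 ≡ 5; y = λ·(10 - 5) - 9 ≡ 1. → (5, 1)
7P: (5, 1) + (6, 1). λ = (1 - 1)/(6 - 5) ≡ 0/1 mod 17. 1⁻¹ ≡ 1 (mod 17), so λ ≡ 0.
  x = λ² - 5 - 6 = 0 - 11 ≡ 6; y = λ·(5 - 6) - 1 ≡ 16. → (6, 16)
8P: (6, 16) + (6, 1): same x and y₁ ≡ -y₂, so the sum is ∞.
8P = ∞, so the order is 8.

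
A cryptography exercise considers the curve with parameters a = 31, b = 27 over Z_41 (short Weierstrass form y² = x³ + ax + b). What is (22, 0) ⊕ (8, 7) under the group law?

(22, 0) + (8, 7). λ = (7 - 0)/(8 - 22) ≡ 7/27 mod 41. 27⁻¹ ≡ 38 (mod 41) since 27·38 = 1026 ≡ 1, so λ ≡ 20.
  x = λ² - 22 - 8 = 400 - 30 ≡ 1; y = λ·(22 - 1) - 0 ≡ 10. → (1, 10)

(1, 10)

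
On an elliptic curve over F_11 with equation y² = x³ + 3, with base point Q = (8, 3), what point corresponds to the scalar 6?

Repeated addition: build up to 6Q.
2Q: tangent at (8, 3): λ = (3·8² + 0)/(2·3) ≡ 5/6. 6⁻¹ ≡ 2 (mod 11) since 6·2 = 12 ≡ 1, so λ ≡ 5·2 ≡ 10.
  x = λ² - 8 - 8 = 100 - 16 ≡ 7; y = λ·(8 - 7) - 3 ≡ 7. → (7, 7)
3Q: (7, 7) + (8, 3). λ = (3 - 7)/(8 - 7) ≡ 7/1 mod 11. 1⁻¹ ≡ 1 (mod 11), so λ ≡ 7.
  x = λ² - 7 - 8 = 49 - 15 ≡ 1; y = λ·(7 - 1) - 7 ≡ 2. → (1, 2)
4Q: (1, 2) + (8, 3). λ = (3 - 2)/(8 - 1) ≡ 1/7 mod 11. 7⁻¹ ≡ 8 (mod 11), so λ ≡ 8.
  x = λ² - 1 - 8 = 64 - 9 ≡ 0; y = λ·(1 - 0) - 2 ≡ 6. → (0, 6)
5Q: (0, 6) + (8, 3). λ = (3 - 6)/(8 - 0) ≡ 8/8 mod 11. 8⁻¹ ≡ 7 (mod 11) since 8·7 = 56 ≡ 1, so λ ≡ 1.
  x = λ² - 0 - 8 = 1 - 8 ≡ 4; y = λ·(0 - 4) - 6 ≡ 1. → (4, 1)
6Q: (4, 1) + (8, 3). λ = (3 - 1)/(8 - 4) ≡ 2/4 mod 11. 4⁻¹ ≡ 3 (mod 11), so λ ≡ 6.
  x = λ² - 4 - 8 = 36 - 12 ≡ 2; y = λ·(4 - 2) - 1 ≡ 0. → (2, 0)

(2, 0)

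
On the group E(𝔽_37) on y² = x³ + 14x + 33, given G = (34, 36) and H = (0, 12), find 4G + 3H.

First 4G:
Repeated addition: build up to 4G.
2G: tangent at (34, 36): λ = (3·34² + 14)/(2·36) ≡ 4/35. 35⁻¹ ≡ 18 (mod 37), so λ ≡ 4·18 ≡ 35.
  x = λ² - 34 - 34 = 1225 - 68 ≡ 10; y = λ·(34 - 10) - 36 ≡ 27. → (10, 27)
3G: (10, 27) + (34, 36). λ = (36 - 27)/(34 - 10) ≡ 9/24 mod 37. 24⁻¹ ≡ 17 (mod 37) since 24·17 = 408 ≡ 1, so λ ≡ 5.
  x = λ² - 10 - 34 = 25 - 44 ≡ 18; y = λ·(10 - 18) - 27 ≡ 7. → (18, 7)
4G: (18, 7) + (34, 36). λ = (36 - 7)/(34 - 18) ≡ 29/16 mod 37. 16⁻¹ ≡ 7 (mod 37) since 16·7 = 112 ≡ 1, so λ ≡ 18.
  x = λ² - 18 - 34 = 324 - 52 ≡ 13; y = λ·(18 - 13) - 7 ≡ 9. → (13, 9)
4G = (13, 9).
Next 3H:
Repeated addition: build up to 3H.
2H: tangent at (0, 12): λ = (3·0² + 14)/(2·12) ≡ 14/24. 24⁻¹ ≡ 17 (mod 37) since 24·17 = 408 ≡ 1, so λ ≡ 14·17 ≡ 16.
  x = λ² - 0 - 0 = 256 - 0 ≡ 34; y = λ·(0 - 34) - 12 ≡ 36. → (34, 36)
3H: (34, 36) + (0, 12). λ = (12 - 36)/(0 - 34) ≡ 13/3 mod 37. 3⁻¹ ≡ 25 (mod 37) since 3·25 = 75 ≡ 1, so λ ≡ 29.
  x = λ² - 34 - 0 = 841 - 34 ≡ 30; y = λ·(34 - 30) - 36 ≡ 6. → (30, 6)
3H = (30, 6).
Finally 4G + 3H:
(13, 9) + (30, 6). λ = (6 - 9)/(30 - 13) ≡ 34/17 mod 37. 17⁻¹ ≡ 24 (mod 37), so λ ≡ 2.
  x = λ² - 13 - 30 = 4 - 43 ≡ 35; y = λ·(13 - 35) - 9 ≡ 21. → (35, 21)

(35, 21)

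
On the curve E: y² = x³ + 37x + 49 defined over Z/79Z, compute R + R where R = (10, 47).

(42, 3)

tangent at (10, 47): λ = (3·10² + 37)/(2·47) ≡ 21/15. 15⁻¹ ≡ 58 (mod 79) since 15·58 = 870 ≡ 1, so λ ≡ 21·58 ≡ 33.
  x = λ² - 10 - 10 = 1089 - 20 ≡ 42; y = λ·(10 - 42) - 47 ≡ 3. → (42, 3)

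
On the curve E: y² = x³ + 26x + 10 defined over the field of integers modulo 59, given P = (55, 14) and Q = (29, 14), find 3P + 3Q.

(48, 35)

First 3P:
Repeated addition: build up to 3P.
2P: tangent at (55, 14): λ = (3·55² + 26)/(2·14) ≡ 15/28. 28⁻¹ ≡ 19 (mod 59), so λ ≡ 15·19 ≡ 49.
  x = λ² - 55 - 55 = 2401 - 110 ≡ 49; y = λ·(55 - 49) - 14 ≡ 44. → (49, 44)
3P: (49, 44) + (55, 14). λ = (14 - 44)/(55 - 49) ≡ 29/6 mod 59. 6⁻¹ ≡ 10 (mod 59), so λ ≡ 54.
  x = λ² - 49 - 55 = 2916 - 104 ≡ 39; y = λ·(49 - 39) - 44 ≡ 24. → (39, 24)
3P = (39, 24).
Next 3Q:
Repeated addition: build up to 3Q.
2Q: tangent at (29, 14): λ = (3·29² + 26)/(2·14) ≡ 12/28. 28⁻¹ ≡ 19 (mod 59), so λ ≡ 12·19 ≡ 51.
  x = λ² - 29 - 29 = 2601 - 58 ≡ 6; y = λ·(29 - 6) - 14 ≡ 38. → (6, 38)
3Q: (6, 38) + (29, 14). λ = (14 - 38)/(29 - 6) ≡ 35/23 mod 59. 23⁻¹ ≡ 18 (mod 59) since 23·18 = 414 ≡ 1, so λ ≡ 40.
  x = λ² - 6 - 29 = 1600 - 35 ≡ 31; y = λ·(6 - 31) - 38 ≡ 24. → (31, 24)
3Q = (31, 24).
Finally 3P + 3Q:
(39, 24) + (31, 24). λ = (24 - 24)/(31 - 39) ≡ 0/51 mod 59. 51⁻¹ ≡ 22 (mod 59) since 51·22 = 1122 ≡ 1, so λ ≡ 0.
  x = λ² - 39 - 31 = 0 - 70 ≡ 48; y = λ·(39 - 48) - 24 ≡ 35. → (48, 35)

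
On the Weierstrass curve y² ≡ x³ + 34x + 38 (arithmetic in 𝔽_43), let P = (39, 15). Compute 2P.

tangent at (39, 15): λ = (3·39² + 34)/(2·15) ≡ 39/30. 30⁻¹ ≡ 33 (mod 43), so λ ≡ 39·33 ≡ 40.
  x = λ² - 39 - 39 = 1600 - 78 ≡ 17; y = λ·(39 - 17) - 15 ≡ 5. → (17, 5)

(17, 5)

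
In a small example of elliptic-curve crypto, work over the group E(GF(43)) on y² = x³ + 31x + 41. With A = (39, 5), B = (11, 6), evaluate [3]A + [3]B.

First 3A:
Repeated addition: build up to 3A.
2A: tangent at (39, 5): λ = (3·39² + 31)/(2·5) ≡ 36/10. 10⁻¹ ≡ 13 (mod 43), so λ ≡ 36·13 ≡ 38.
  x = λ² - 39 - 39 = 1444 - 78 ≡ 33; y = λ·(39 - 33) - 5 ≡ 8. → (33, 8)
3A: (33, 8) + (39, 5). λ = (5 - 8)/(39 - 33) ≡ 40/6 mod 43. 6⁻¹ ≡ 36 (mod 43), so λ ≡ 21.
  x = λ² - 33 - 39 = 441 - 72 ≡ 25; y = λ·(33 - 25) - 8 ≡ 31. → (25, 31)
3A = (25, 31).
Next 3B:
Repeated addition: build up to 3B.
2B: tangent at (11, 6): λ = (3·11² + 31)/(2·6) ≡ 7/12. 12⁻¹ ≡ 18 (mod 43), so λ ≡ 7·18 ≡ 40.
  x = λ² - 11 - 11 = 1600 - 22 ≡ 30; y = λ·(11 - 30) - 6 ≡ 8. → (30, 8)
3B: (30, 8) + (11, 6). λ = (6 - 8)/(11 - 30) ≡ 41/24 mod 43. 24⁻¹ ≡ 9 (mod 43) since 24·9 = 216 ≡ 1, so λ ≡ 25.
  x = λ² - 30 - 11 = 625 - 41 ≡ 25; y = λ·(30 - 25) - 8 ≡ 31. → (25, 31)
3B = (25, 31).
Finally 3A + 3B:
tangent at (25, 31): λ = (3·25² + 31)/(2·31) ≡ 14/19. 19⁻¹ ≡ 34 (mod 43), so λ ≡ 14·34 ≡ 3.
  x = λ² - 25 - 25 = 9 - 50 ≡ 2; y = λ·(25 - 2) - 31 ≡ 38. → (2, 38)

(2, 38)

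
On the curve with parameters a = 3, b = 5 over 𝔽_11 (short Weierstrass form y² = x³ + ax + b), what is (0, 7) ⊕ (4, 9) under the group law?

(10, 10)

(0, 7) + (4, 9). λ = (9 - 7)/(4 - 0) ≡ 2/4 mod 11. 4⁻¹ ≡ 3 (mod 11), so λ ≡ 6.
  x = λ² - 0 - 4 = 36 - 4 ≡ 10; y = λ·(0 - 10) - 7 ≡ 10. → (10, 10)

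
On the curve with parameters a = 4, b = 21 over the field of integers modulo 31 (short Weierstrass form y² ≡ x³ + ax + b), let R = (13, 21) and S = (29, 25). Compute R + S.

(13, 21) + (29, 25). λ = (25 - 21)/(29 - 13) ≡ 4/16 mod 31. 16⁻¹ ≡ 2 (mod 31) since 16·2 = 32 ≡ 1, so λ ≡ 8.
  x = λ² - 13 - 29 = 64 - 42 ≡ 22; y = λ·(13 - 22) - 21 ≡ 0. → (22, 0)

(22, 0)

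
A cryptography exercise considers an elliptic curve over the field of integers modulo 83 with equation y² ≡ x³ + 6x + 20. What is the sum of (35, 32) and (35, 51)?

The two points share x = 35 and their y-coordinates satisfy 32 + 51 ≡ 0 (mod 83), so they are inverses. Their sum is 𝒪.

O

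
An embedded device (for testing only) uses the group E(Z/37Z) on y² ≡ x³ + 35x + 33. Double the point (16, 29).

(14, 14)

tangent at (16, 29): λ = (3·16² + 35)/(2·29) ≡ 26/21. 21⁻¹ ≡ 30 (mod 37), so λ ≡ 26·30 ≡ 3.
  x = λ² - 16 - 16 = 9 - 32 ≡ 14; y = λ·(16 - 14) - 29 ≡ 14. → (14, 14)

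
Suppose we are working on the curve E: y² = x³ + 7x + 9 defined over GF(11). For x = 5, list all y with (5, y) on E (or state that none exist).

x³ + 7x + 9 = 169 ≡ 4 (mod 11).
Square roots of 4 mod 11: 2 and 9 (since 2² = 4 ≡ 4).

2, 9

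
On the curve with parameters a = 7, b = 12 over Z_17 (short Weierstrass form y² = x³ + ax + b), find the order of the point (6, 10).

10

2P: tangent at (6, 10): λ = (3·6² + 7)/(2·10) ≡ 13/3. 3⁻¹ ≡ 6 (mod 17), so λ ≡ 13·6 ≡ 10.
  x = λ² - 6 - 6 = 100 - 12 ≡ 3; y = λ·(6 - 3) - 10 ≡ 3. → (3, 3)
3P: (3, 3) + (6, 10). λ = (10 - 3)/(6 - 3) ≡ 7/3 mod 17. 3⁻¹ ≡ 6 (mod 17), so λ ≡ 8.
  x = λ² - 3 - 6 = 64 - 9 ≡ 4; y = λ·(3 - 4) - 3 ≡ 6. → (4, 6)
4P: (4, 6) + (6, 10). λ = (10 - 6)/(6 - 4) ≡ 4/2 mod 17. 2⁻¹ ≡ 9 (mod 17), so λ ≡ 2.
  x = λ² - 4 - 6 = 4 - 10 ≡ 11; y = λ·(4 - 11) - 6 ≡ 14. → (11, 14)
5P: (11, 14) + (6, 10). λ = (10 - 14)/(6 - 11) ≡ 13/12 mod 17. 12⁻¹ ≡ 10 (mod 17) since 12·10 = 120 ≡ 1, so λ ≡ 11.
  x = λ² - 11 - 6 = 121 - 17 ≡ 2; y = λ·(11 - 2) - 14 ≡ 0. → (2, 0)
6P: (2, 0) + (6, 10). λ = (10 - 0)/(6 - 2) ≡ 10/4 mod 17. 4⁻¹ ≡ 13 (mod 17), so λ ≡ 11.
  x = λ² - 2 - 6 = 121 - 8 ≡ 11; y = λ·(2 - 11) - 0 ≡ 3. → (11, 3)
7P: (11, 3) + (6, 10). λ = (10 - 3)/(6 - 11) ≡ 7/12 mod 17. 12⁻¹ ≡ 10 (mod 17) since 12·10 = 120 ≡ 1, so λ ≡ 2.
  x = λ² - 11 - 6 = 4 - 17 ≡ 4; y = λ·(11 - 4) - 3 ≡ 11. → (4, 11)
8P: (4, 11) + (6, 10). λ = (10 - 11)/(6 - 4) ≡ 16/2 mod 17. 2⁻¹ ≡ 9 (mod 17), so λ ≡ 8.
  x = λ² - 4 - 6 = 64 - 10 ≡ 3; y = λ·(4 - 3) - 11 ≡ 14. → (3, 14)
9P: (3, 14) + (6, 10). λ = (10 - 14)/(6 - 3) ≡ 13/3 mod 17. 3⁻¹ ≡ 6 (mod 17) since 3·6 = 18 ≡ 1, so λ ≡ 10.
  x = λ² - 3 - 6 = 100 - 9 ≡ 6; y = λ·(3 - 6) - 14 ≡ 7. → (6, 7)
10P: (6, 7) + (6, 10): same x and y₁ ≡ -y₂, so the sum is 𝒪.
10P = 𝒪, so the order is 10.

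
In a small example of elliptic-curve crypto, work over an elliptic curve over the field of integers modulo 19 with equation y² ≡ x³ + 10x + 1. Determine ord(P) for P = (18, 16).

5

2P: tangent at (18, 16): λ = (3·18² + 10)/(2·16) ≡ 13/13. 13⁻¹ ≡ 3 (mod 19) since 13·3 = 39 ≡ 1, so λ ≡ 13·3 ≡ 1.
  x = λ² - 18 - 18 = 1 - 36 ≡ 3; y = λ·(18 - 3) - 16 ≡ 18. → (3, 18)
3P: (3, 18) + (18, 16). λ = (16 - 18)/(18 - 3) ≡ 17/15 mod 19. 15⁻¹ ≡ 14 (mod 19) since 15·14 = 210 ≡ 1, so λ ≡ 10.
  x = λ² - 3 - 18 = 100 - 21 ≡ 3; y = λ·(3 - 3) - 18 ≡ 1. → (3, 1)
4P: (3, 1) + (18, 16). λ = (16 - 1)/(18 - 3) ≡ 15/15 mod 19. 15⁻¹ ≡ 14 (mod 19) since 15·14 = 210 ≡ 1, so λ ≡ 1.
  x = λ² - 3 - 18 = 1 - 21 ≡ 18; y = λ·(3 - 18) - 1 ≡ 3. → (18, 3)
5P: (18, 3) + (18, 16): same x and y₁ ≡ -y₂, so the sum is O.
5P = O, so the order is 5.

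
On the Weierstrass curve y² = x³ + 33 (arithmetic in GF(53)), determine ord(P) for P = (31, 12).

2P: tangent at (31, 12): λ = (3·31² + 0)/(2·12) ≡ 21/24. 24⁻¹ ≡ 42 (mod 53) since 24·42 = 1008 ≡ 1, so λ ≡ 21·42 ≡ 34.
  x = λ² - 31 - 31 = 1156 - 62 ≡ 34; y = λ·(31 - 34) - 12 ≡ 45. → (34, 45)
3P: (34, 45) + (31, 12). λ = (12 - 45)/(31 - 34) ≡ 20/50 mod 53. 50⁻¹ ≡ 35 (mod 53), so λ ≡ 11.
  x = λ² - 34 - 31 = 121 - 65 ≡ 3; y = λ·(34 - 3) - 45 ≡ 31. → (3, 31)
4P: (3, 31) + (31, 12). λ = (12 - 31)/(31 - 3) ≡ 34/28 mod 53. 28⁻¹ ≡ 36 (mod 53) since 28·36 = 1008 ≡ 1, so λ ≡ 5.
  x = λ² - 3 - 31 = 25 - 34 ≡ 44; y = λ·(3 - 44) - 31 ≡ 29. → (44, 29)
5P: (44, 29) + (31, 12). λ = (12 - 29)/(31 - 44) ≡ 36/40 mod 53. 40⁻¹ ≡ 4 (mod 53), so λ ≡ 38.
  x = λ² - 44 - 31 = 1444 - 75 ≡ 44; y = λ·(44 - 44) - 29 ≡ 24. → (44, 24)
6P: (44, 24) + (31, 12). λ = (12 - 24)/(31 - 44) ≡ 41/40 mod 53. 40⁻¹ ≡ 4 (mod 53) since 40·4 = 160 ≡ 1, so λ ≡ 5.
  x = λ² - 44 - 31 = 25 - 75 ≡ 3; y = λ·(44 - 3) - 24 ≡ 22. → (3, 22)
7P: (3, 22) + (31, 12). λ = (12 - 22)/(31 - 3) ≡ 43/28 mod 53. 28⁻¹ ≡ 36 (mod 53), so λ ≡ 11.
  x = λ² - 3 - 31 = 121 - 34 ≡ 34; y = λ·(3 - 34) - 22 ≡ 8. → (34, 8)
8P: (34, 8) + (31, 12). λ = (12 - 8)/(31 - 34) ≡ 4/50 mod 53. 50⁻¹ ≡ 35 (mod 53) since 50·35 = 1750 ≡ 1, so λ ≡ 34.
  x = λ² - 34 - 31 = 1156 - 65 ≡ 31; y = λ·(34 - 31) - 8 ≡ 41. → (31, 41)
9P: (31, 41) + (31, 12): same x and y₁ ≡ -y₂, so the sum is ∞.
9P = ∞, so the order is 9.

9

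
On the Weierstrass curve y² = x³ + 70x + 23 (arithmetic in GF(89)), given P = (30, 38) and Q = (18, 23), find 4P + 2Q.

First 4P:
Repeated addition: build up to 4P.
2P: tangent at (30, 38): λ = (3·30² + 70)/(2·38) ≡ 11/76. 76⁻¹ ≡ 41 (mod 89), so λ ≡ 11·41 ≡ 6.
  x = λ² - 30 - 30 = 36 - 60 ≡ 65; y = λ·(30 - 65) - 38 ≡ 19. → (65, 19)
3P: (65, 19) + (30, 38). λ = (38 - 19)/(30 - 65) ≡ 19/54 mod 89. 54⁻¹ ≡ 61 (mod 89) since 54·61 = 3294 ≡ 1, so λ ≡ 2.
  x = λ² - 65 - 30 = 4 - 95 ≡ 87; y = λ·(65 - 87) - 19 ≡ 26. → (87, 26)
4P: (87, 26) + (30, 38). λ = (38 - 26)/(30 - 87) ≡ 12/32 mod 89. 32⁻¹ ≡ 64 (mod 89), so λ ≡ 56.
  x = λ² - 87 - 30 = 3136 - 117 ≡ 82; y = λ·(87 - 82) - 26 ≡ 76. → (82, 76)
4P = (82, 76).
Next 2Q:
Repeated addition: build up to 2Q.
2Q: tangent at (18, 23): λ = (3·18² + 70)/(2·23) ≡ 63/46. 46⁻¹ ≡ 60 (mod 89) since 46·60 = 2760 ≡ 1, so λ ≡ 63·60 ≡ 42.
  x = λ² - 18 - 18 = 1764 - 36 ≡ 37; y = λ·(18 - 37) - 23 ≡ 69. → (37, 69)
2Q = (37, 69).
Finally 4P + 2Q:
(82, 76) + (37, 69). λ = (69 - 76)/(37 - 82) ≡ 82/44 mod 89. 44⁻¹ ≡ 87 (mod 89) since 44·87 = 3828 ≡ 1, so λ ≡ 14.
  x = λ² - 82 - 37 = 196 - 119 ≡ 77; y = λ·(82 - 77) - 76 ≡ 83. → (77, 83)

(77, 83)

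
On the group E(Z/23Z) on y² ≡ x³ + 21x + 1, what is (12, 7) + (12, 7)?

(5, 1)

tangent at (12, 7): λ = (3·12² + 21)/(2·7) ≡ 16/14. 14⁻¹ ≡ 5 (mod 23), so λ ≡ 16·5 ≡ 11.
  x = λ² - 12 - 12 = 121 - 24 ≡ 5; y = λ·(12 - 5) - 7 ≡ 1. → (5, 1)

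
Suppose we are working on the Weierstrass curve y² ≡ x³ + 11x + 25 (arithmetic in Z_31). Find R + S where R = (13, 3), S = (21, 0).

(13, 3) + (21, 0). λ = (0 - 3)/(21 - 13) ≡ 28/8 mod 31. 8⁻¹ ≡ 4 (mod 31), so λ ≡ 19.
  x = λ² - 13 - 21 = 361 - 34 ≡ 17; y = λ·(13 - 17) - 3 ≡ 14. → (17, 14)

(17, 14)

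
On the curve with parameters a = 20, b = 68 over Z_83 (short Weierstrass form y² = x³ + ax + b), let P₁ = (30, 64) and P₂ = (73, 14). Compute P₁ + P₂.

(49, 16)

(30, 64) + (73, 14). λ = (14 - 64)/(73 - 30) ≡ 33/43 mod 83. 43⁻¹ ≡ 56 (mod 83), so λ ≡ 22.
  x = λ² - 30 - 73 = 484 - 103 ≡ 49; y = λ·(30 - 49) - 64 ≡ 16. → (49, 16)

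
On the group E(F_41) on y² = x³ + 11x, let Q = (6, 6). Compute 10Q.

(9, 7)

Double-and-add on 10 = (1010)₂. Start with Q = (6, 6) for the leading 1-bit.
double: tangent at (6, 6): λ = (3·6² + 11)/(2·6) ≡ 37/12. 12⁻¹ ≡ 24 (mod 41) since 12·24 = 288 ≡ 1, so λ ≡ 37·24 ≡ 27.
  x = λ² - 6 - 6 = 729 - 12 ≡ 20; y = λ·(6 - 20) - 6 ≡ 26. → (20, 26)
double: tangent at (20, 26): λ = (3·20² + 11)/(2·26) ≡ 22/11. 11⁻¹ ≡ 15 (mod 41), so λ ≡ 22·15 ≡ 2.
  x = λ² - 20 - 20 = 4 - 40 ≡ 5; y = λ·(20 - 5) - 26 ≡ 4. → (5, 4)
add Q: (5, 4) + (6, 6). λ = (6 - 4)/(6 - 5) ≡ 2/1 mod 41. 1⁻¹ ≡ 1 (mod 41), so λ ≡ 2.
  x = λ² - 5 - 6 = 4 - 11 ≡ 34; y = λ·(5 - 34) - 4 ≡ 20. → (34, 20)
double: tangent at (34, 20): λ = (3·34² + 11)/(2·20) ≡ 35/40. 40⁻¹ ≡ 40 (mod 41), so λ ≡ 35·40 ≡ 6.
  x = λ² - 34 - 34 = 36 - 68 ≡ 9; y = λ·(34 - 9) - 20 ≡ 7. → (9, 7)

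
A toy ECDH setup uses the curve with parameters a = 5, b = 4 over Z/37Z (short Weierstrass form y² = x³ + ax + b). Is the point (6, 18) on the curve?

y² = 18² ≡ 28; x³ + 5x + 4 = 250 ≡ 28 (mod 37). 28 = 28.

yes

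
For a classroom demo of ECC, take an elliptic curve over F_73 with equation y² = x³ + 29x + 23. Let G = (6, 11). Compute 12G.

Repeated addition: build up to 12G.
2G: tangent at (6, 11): λ = (3·6² + 29)/(2·11) ≡ 64/22. 22⁻¹ ≡ 10 (mod 73), so λ ≡ 64·10 ≡ 56.
  x = λ² - 6 - 6 = 3136 - 12 ≡ 58; y = λ·(6 - 58) - 11 ≡ 70. → (58, 70)
3G: (58, 70) + (6, 11). λ = (11 - 70)/(6 - 58) ≡ 14/21 mod 73. 21⁻¹ ≡ 7 (mod 73), so λ ≡ 25.
  x = λ² - 58 - 6 = 625 - 64 ≡ 50; y = λ·(58 - 50) - 70 ≡ 57. → (50, 57)
4G: (50, 57) + (6, 11). λ = (11 - 57)/(6 - 50) ≡ 27/29 mod 73. 29⁻¹ ≡ 68 (mod 73), so λ ≡ 11.
  x = λ² - 50 - 6 = 121 - 56 ≡ 65; y = λ·(50 - 65) - 57 ≡ 70. → (65, 70)
5G: (65, 70) + (6, 11). λ = (11 - 70)/(6 - 65) ≡ 14/14 mod 73. 14⁻¹ ≡ 47 (mod 73) since 14·47 = 658 ≡ 1, so λ ≡ 1.
  x = λ² - 65 - 6 = 1 - 71 ≡ 3; y = λ·(65 - 3) - 70 ≡ 65. → (3, 65)
6G: (3, 65) + (6, 11). λ = (11 - 65)/(6 - 3) ≡ 19/3 mod 73. 3⁻¹ ≡ 49 (mod 73) since 3·49 = 147 ≡ 1, so λ ≡ 55.
  x = λ² - 3 - 6 = 3025 - 9 ≡ 23; y = λ·(3 - 23) - 65 ≡ 3. → (23, 3)
7G: (23, 3) + (6, 11). λ = (11 - 3)/(6 - 23) ≡ 8/56 mod 73. 56⁻¹ ≡ 30 (mod 73), so λ ≡ 21.
  x = λ² - 23 - 6 = 441 - 29 ≡ 47; y = λ·(23 - 47) - 3 ≡ 4. → (47, 4)
8G: (47, 4) + (6, 11). λ = (11 - 4)/(6 - 47) ≡ 7/32 mod 73. 32⁻¹ ≡ 16 (mod 73) since 32·16 = 512 ≡ 1, so λ ≡ 39.
  x = λ² - 47 - 6 = 1521 - 53 ≡ 8; y = λ·(47 - 8) - 4 ≡ 57. → (8, 57)
9G: (8, 57) + (6, 11). λ = (11 - 57)/(6 - 8) ≡ 27/71 mod 73. 71⁻¹ ≡ 36 (mod 73), so λ ≡ 23.
  x = λ² - 8 - 6 = 529 - 14 ≡ 4; y = λ·(8 - 4) - 57 ≡ 35. → (4, 35)
10G: (4, 35) + (6, 11). λ = (11 - 35)/(6 - 4) ≡ 49/2 mod 73. 2⁻¹ ≡ 37 (mod 73), so λ ≡ 61.
  x = λ² - 4 - 6 = 3721 - 10 ≡ 61; y = λ·(4 - 61) - 35 ≡ 65. → (61, 65)
11G: (61, 65) + (6, 11). λ = (11 - 65)/(6 - 61) ≡ 19/18 mod 73. 18⁻¹ ≡ 69 (mod 73), so λ ≡ 70.
  x = λ² - 61 - 6 = 4900 - 67 ≡ 15; y = λ·(61 - 15) - 65 ≡ 16. → (15, 16)
12G: (15, 16) + (6, 11). λ = (11 - 16)/(6 - 15) ≡ 68/64 mod 73. 64⁻¹ ≡ 8 (mod 73), so λ ≡ 33.
  x = λ² - 15 - 6 = 1089 - 21 ≡ 46; y = λ·(15 - 46) - 16 ≡ 56. → (46, 56)

(46, 56)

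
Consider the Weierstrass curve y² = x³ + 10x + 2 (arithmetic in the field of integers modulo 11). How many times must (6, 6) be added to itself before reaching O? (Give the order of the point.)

2P: tangent at (6, 6): λ = (3·6² + 10)/(2·6) ≡ 8/1. 1⁻¹ ≡ 1 (mod 11), so λ ≡ 8·1 ≡ 8.
  x = λ² - 6 - 6 = 64 - 12 ≡ 8; y = λ·(6 - 8) - 6 ≡ 0. → (8, 0)
3P: (8, 0) + (6, 6). λ = (6 - 0)/(6 - 8) ≡ 6/9 mod 11. 9⁻¹ ≡ 5 (mod 11), so λ ≡ 8.
  x = λ² - 8 - 6 = 64 - 14 ≡ 6; y = λ·(8 - 6) - 0 ≡ 5. → (6, 5)
4P: (6, 5) + (6, 6): same x and y₁ ≡ -y₂, so the sum is O.
4P = O, so the order is 4.

4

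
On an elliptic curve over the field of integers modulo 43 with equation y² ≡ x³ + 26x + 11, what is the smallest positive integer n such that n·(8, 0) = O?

2

2P: (8, 0) + (8, 0): same x and y₁ ≡ -y₂, so the sum is O.
2P = O, so the order is 2.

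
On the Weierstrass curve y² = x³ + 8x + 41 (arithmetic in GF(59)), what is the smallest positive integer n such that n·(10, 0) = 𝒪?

2

2P: (10, 0) + (10, 0): same x and y₁ ≡ -y₂, so the sum is 𝒪.
2P = 𝒪, so the order is 2.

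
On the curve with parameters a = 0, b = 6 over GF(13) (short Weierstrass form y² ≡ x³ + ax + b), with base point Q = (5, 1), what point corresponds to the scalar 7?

O

Double-and-add on 7 = (111)₂. Start with Q = (5, 1) for the leading 1-bit.
double: tangent at (5, 1): λ = (3·5² + 0)/(2·1) ≡ 10/2. 2⁻¹ ≡ 7 (mod 13) since 2·7 = 14 ≡ 1, so λ ≡ 10·7 ≡ 5.
  x = λ² - 5 - 5 = 25 - 10 ≡ 2; y = λ·(5 - 2) - 1 ≡ 1. → (2, 1)
add Q: (2, 1) + (5, 1). λ = (1 - 1)/(5 - 2) ≡ 0/3 mod 13. 3⁻¹ ≡ 9 (mod 13), so λ ≡ 0.
  x = λ² - 2 - 5 = 0 - 7 ≡ 6; y = λ·(2 - 6) - 1 ≡ 12. → (6, 12)
double: tangent at (6, 12): λ = (3·6² + 0)/(2·12) ≡ 4/11. 11⁻¹ ≡ 6 (mod 13), so λ ≡ 4·6 ≡ 11.
  x = λ² - 6 - 6 = 121 - 12 ≡ 5; y = λ·(6 - 5) - 12 ≡ 12. → (5, 12)
add Q: (5, 12) + (5, 1): same x and y₁ ≡ -y₂, so the sum is O.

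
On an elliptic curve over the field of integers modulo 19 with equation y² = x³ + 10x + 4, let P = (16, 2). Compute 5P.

Repeated addition: build up to 5P.
2P: tangent at (16, 2): λ = (3·16² + 10)/(2·2) ≡ 18/4. 4⁻¹ ≡ 5 (mod 19) since 4·5 = 20 ≡ 1, so λ ≡ 18·5 ≡ 14.
  x = λ² - 16 - 16 = 196 - 32 ≡ 12; y = λ·(16 - 12) - 2 ≡ 16. → (12, 16)
3P: (12, 16) + (16, 2). λ = (2 - 16)/(16 - 12) ≡ 5/4 mod 19. 4⁻¹ ≡ 5 (mod 19), so λ ≡ 6.
  x = λ² - 12 - 16 = 36 - 28 ≡ 8; y = λ·(12 - 8) - 16 ≡ 8. → (8, 8)
4P: (8, 8) + (16, 2). λ = (2 - 8)/(16 - 8) ≡ 13/8 mod 19. 8⁻¹ ≡ 12 (mod 19), so λ ≡ 4.
  x = λ² - 8 - 16 = 16 - 24 ≡ 11; y = λ·(8 - 11) - 8 ≡ 18. → (11, 18)
5P: (11, 18) + (16, 2). λ = (2 - 18)/(16 - 11) ≡ 3/5 mod 19. 5⁻¹ ≡ 4 (mod 19) since 5·4 = 20 ≡ 1, so λ ≡ 12.
  x = λ² - 11 - 16 = 144 - 27 ≡ 3; y = λ·(11 - 3) - 18 ≡ 2. → (3, 2)

(3, 2)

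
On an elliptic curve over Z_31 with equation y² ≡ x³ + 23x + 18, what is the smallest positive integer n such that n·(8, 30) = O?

2P: tangent at (8, 30): λ = (3·8² + 23)/(2·30) ≡ 29/29. 29⁻¹ ≡ 15 (mod 31), so λ ≡ 29·15 ≡ 1.
  x = λ² - 8 - 8 = 1 - 16 ≡ 16; y = λ·(8 - 16) - 30 ≡ 24. → (16, 24)
3P: (16, 24) + (8, 30). λ = (30 - 24)/(8 - 16) ≡ 6/23 mod 31. 23⁻¹ ≡ 27 (mod 31), so λ ≡ 7.
  x = λ² - 16 - 8 = 49 - 24 ≡ 25; y = λ·(16 - 25) - 24 ≡ 6. → (25, 6)
4P: (25, 6) + (8, 30). λ = (30 - 6)/(8 - 25) ≡ 24/14 mod 31. 14⁻¹ ≡ 20 (mod 31) since 14·20 = 280 ≡ 1, so λ ≡ 15.
  x = λ² - 25 - 8 = 225 - 33 ≡ 6; y = λ·(25 - 6) - 6 ≡ 0. → (6, 0)
5P: (6, 0) + (8, 30). λ = (30 - 0)/(8 - 6) ≡ 30/2 mod 31. 2⁻¹ ≡ 16 (mod 31), so λ ≡ 15.
  x = λ² - 6 - 8 = 225 - 14 ≡ 25; y = λ·(6 - 25) - 0 ≡ 25. → (25, 25)
6P: (25, 25) + (8, 30). λ = (30 - 25)/(8 - 25) ≡ 5/14 mod 31. 14⁻¹ ≡ 20 (mod 31), so λ ≡ 7.
  x = λ² - 25 - 8 = 49 - 33 ≡ 16; y = λ·(25 - 16) - 25 ≡ 7. → (16, 7)
7P: (16, 7) + (8, 30). λ = (30 - 7)/(8 - 16) ≡ 23/23 mod 31. 23⁻¹ ≡ 27 (mod 31) since 23·27 = 621 ≡ 1, so λ ≡ 1.
  x = λ² - 16 - 8 = 1 - 24 ≡ 8; y = λ·(16 - 8) - 7 ≡ 1. → (8, 1)
8P: (8, 1) + (8, 30): same x and y₁ ≡ -y₂, so the sum is O.
8P = O, so the order is 8.

8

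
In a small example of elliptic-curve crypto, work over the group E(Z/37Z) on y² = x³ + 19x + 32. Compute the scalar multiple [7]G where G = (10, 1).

(12, 8)

Double-and-add on 7 = (111)₂. Start with G = (10, 1) for the leading 1-bit.
double: tangent at (10, 1): λ = (3·10² + 19)/(2·1) ≡ 23/2. 2⁻¹ ≡ 19 (mod 37), so λ ≡ 23·19 ≡ 30.
  x = λ² - 10 - 10 = 900 - 20 ≡ 29; y = λ·(10 - 29) - 1 ≡ 21. → (29, 21)
add G: (29, 21) + (10, 1). λ = (1 - 21)/(10 - 29) ≡ 17/18 mod 37. 18⁻¹ ≡ 35 (mod 37) since 18·35 = 630 ≡ 1, so λ ≡ 3.
  x = λ² - 29 - 10 = 9 - 39 ≡ 7; y = λ·(29 - 7) - 21 ≡ 8. → (7, 8)
double: tangent at (7, 8): λ = (3·7² + 19)/(2·8) ≡ 18/16. 16⁻¹ ≡ 7 (mod 37), so λ ≡ 18·7 ≡ 15.
  x = λ² - 7 - 7 = 225 - 14 ≡ 26; y = λ·(7 - 26) - 8 ≡ 3. → (26, 3)
add G: (26, 3) + (10, 1). λ = (1 - 3)/(10 - 26) ≡ 35/21 mod 37. 21⁻¹ ≡ 30 (mod 37) since 21·30 = 630 ≡ 1, so λ ≡ 14.
  x = λ² - 26 - 10 = 196 - 36 ≡ 12; y = λ·(26 - 12) - 3 ≡ 8. → (12, 8)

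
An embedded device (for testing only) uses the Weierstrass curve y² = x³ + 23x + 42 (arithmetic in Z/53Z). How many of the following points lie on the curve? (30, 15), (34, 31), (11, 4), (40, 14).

(30, 15): 15² ≡ 13, rhs ≡ 13 → on.
(34, 31): 31² ≡ 7, rhs ≡ 7 → on.
(11, 4): 4² ≡ 16, rhs ≡ 36 → off.
(40, 14): 14² ≡ 37, rhs ≡ 37 → on.

3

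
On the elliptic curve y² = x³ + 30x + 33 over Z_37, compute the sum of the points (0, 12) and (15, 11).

(10, 1)

(0, 12) + (15, 11). λ = (11 - 12)/(15 - 0) ≡ 36/15 mod 37. 15⁻¹ ≡ 5 (mod 37), so λ ≡ 32.
  x = λ² - 0 - 15 = 1024 - 15 ≡ 10; y = λ·(0 - 10) - 12 ≡ 1. → (10, 1)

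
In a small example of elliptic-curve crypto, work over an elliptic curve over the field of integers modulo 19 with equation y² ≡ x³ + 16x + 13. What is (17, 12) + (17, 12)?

(8, 8)

tangent at (17, 12): λ = (3·17² + 16)/(2·12) ≡ 9/5. 5⁻¹ ≡ 4 (mod 19), so λ ≡ 9·4 ≡ 17.
  x = λ² - 17 - 17 = 289 - 34 ≡ 8; y = λ·(17 - 8) - 12 ≡ 8. → (8, 8)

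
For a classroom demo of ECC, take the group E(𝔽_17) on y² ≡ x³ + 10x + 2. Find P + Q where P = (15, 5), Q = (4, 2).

(11, 10)

(15, 5) + (4, 2). λ = (2 - 5)/(4 - 15) ≡ 14/6 mod 17. 6⁻¹ ≡ 3 (mod 17), so λ ≡ 8.
  x = λ² - 15 - 4 = 64 - 19 ≡ 11; y = λ·(15 - 11) - 5 ≡ 10. → (11, 10)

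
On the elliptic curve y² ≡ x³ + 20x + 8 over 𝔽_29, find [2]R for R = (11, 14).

tangent at (11, 14): λ = (3·11² + 20)/(2·14) ≡ 6/28. 28⁻¹ ≡ 28 (mod 29), so λ ≡ 6·28 ≡ 23.
  x = λ² - 11 - 11 = 529 - 22 ≡ 14; y = λ·(11 - 14) - 14 ≡ 4. → (14, 4)

(14, 4)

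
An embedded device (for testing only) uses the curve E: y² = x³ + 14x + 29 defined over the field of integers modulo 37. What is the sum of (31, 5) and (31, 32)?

The two points share x = 31 and their y-coordinates satisfy 5 + 32 ≡ 0 (mod 37), so they are inverses. Their sum is ∞.

O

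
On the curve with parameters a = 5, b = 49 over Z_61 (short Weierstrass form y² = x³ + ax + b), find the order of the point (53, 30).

2P: tangent at (53, 30): λ = (3·53² + 5)/(2·30) ≡ 14/60. 60⁻¹ ≡ 60 (mod 61), so λ ≡ 14·60 ≡ 47.
  x = λ² - 53 - 53 = 2209 - 106 ≡ 29; y = λ·(53 - 29) - 30 ≡ 0. → (29, 0)
3P: (29, 0) + (53, 30). λ = (30 - 0)/(53 - 29) ≡ 30/24 mod 61. 24⁻¹ ≡ 28 (mod 61) since 24·28 = 672 ≡ 1, so λ ≡ 47.
  x = λ² - 29 - 53 = 2209 - 82 ≡ 53; y = λ·(29 - 53) - 0 ≡ 31. → (53, 31)
4P: (53, 31) + (53, 30): same x and y₁ ≡ -y₂, so the sum is ∞.
4P = ∞, so the order is 4.

4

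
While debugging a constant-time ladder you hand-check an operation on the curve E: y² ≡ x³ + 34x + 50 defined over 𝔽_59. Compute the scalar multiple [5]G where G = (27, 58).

(16, 41)

Double-and-add on 5 = (101)₂. Start with G = (27, 58) for the leading 1-bit.
double: tangent at (27, 58): λ = (3·27² + 34)/(2·58) ≡ 38/57. 57⁻¹ ≡ 29 (mod 59) since 57·29 = 1653 ≡ 1, so λ ≡ 38·29 ≡ 40.
  x = λ² - 27 - 27 = 1600 - 54 ≡ 12; y = λ·(27 - 12) - 58 ≡ 11. → (12, 11)
double: tangent at (12, 11): λ = (3·12² + 34)/(2·11) ≡ 53/22. 22⁻¹ ≡ 51 (mod 59) since 22·51 = 1122 ≡ 1, so λ ≡ 53·51 ≡ 48.
  x = λ² - 12 - 12 = 2304 - 24 ≡ 38; y = λ·(12 - 38) - 11 ≡ 39. → (38, 39)
add G: (38, 39) + (27, 58). λ = (58 - 39)/(27 - 38) ≡ 19/48 mod 59. 48⁻¹ ≡ 16 (mod 59), so λ ≡ 9.
  x = λ² - 38 - 27 = 81 - 65 ≡ 16; y = λ·(38 - 16) - 39 ≡ 41. → (16, 41)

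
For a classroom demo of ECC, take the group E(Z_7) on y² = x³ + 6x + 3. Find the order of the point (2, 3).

2P: tangent at (2, 3): λ = (3·2² + 6)/(2·3) ≡ 4/6. 6⁻¹ ≡ 6 (mod 7) since 6·6 = 36 ≡ 1, so λ ≡ 4·6 ≡ 3.
  x = λ² - 2 - 2 = 9 - 4 ≡ 5; y = λ·(2 - 5) - 3 ≡ 2. → (5, 2)
3P: (5, 2) + (2, 3). λ = (3 - 2)/(2 - 5) ≡ 1/4 mod 7. 4⁻¹ ≡ 2 (mod 7), so λ ≡ 2.
  x = λ² - 5 - 2 = 4 - 7 ≡ 4; y = λ·(5 - 4) - 2 ≡ 0. → (4, 0)
4P: (4, 0) + (2, 3). λ = (3 - 0)/(2 - 4) ≡ 3/5 mod 7. 5⁻¹ ≡ 3 (mod 7), so λ ≡ 2.
  x = λ² - 4 - 2 = 4 - 6 ≡ 5; y = λ·(4 - 5) - 0 ≡ 5. → (5, 5)
5P: (5, 5) + (2, 3). λ = (3 - 5)/(2 - 5) ≡ 5/4 mod 7. 4⁻¹ ≡ 2 (mod 7) since 4·2 = 8 ≡ 1, so λ ≡ 3.
  x = λ² - 5 - 2 = 9 - 7 ≡ 2; y = λ·(5 - 2) - 5 ≡ 4. → (2, 4)
6P: (2, 4) + (2, 3): same x and y₁ ≡ -y₂, so the sum is 𝒪.
6P = 𝒪, so the order is 6.

6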